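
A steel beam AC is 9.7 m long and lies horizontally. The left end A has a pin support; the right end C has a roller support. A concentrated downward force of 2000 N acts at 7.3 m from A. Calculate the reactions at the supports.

Taking moments about A: C_y·9.7 − 2000·7.3 = 0 → C_y = 14600/9.7 = 1505.15 ≈ 1505 N.
ΣF_y = 0: A_y + 1505.15 − 2000 = 0 → A_y = 494.8 N.
ΣF_x = 0: no horizontal applied forces, so A_x = 0.

A_x = 0, A_y = 494.8 N, C_y = 1505 N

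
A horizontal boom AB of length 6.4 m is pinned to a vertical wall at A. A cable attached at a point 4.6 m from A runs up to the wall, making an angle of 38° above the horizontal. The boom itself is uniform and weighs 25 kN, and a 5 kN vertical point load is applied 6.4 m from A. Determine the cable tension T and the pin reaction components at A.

T = 39.55 kN, A_x = 31.16 kN, A_y = 5.652 kN

ΣM about A: T·sin38°·4.6 − 25·3.2 − 5·6.4 = 0 → T = 112/(4.6·0.615661) = 39.5475 ≈ 39.55 kN.
ΣF_x = 0: A_x − T·cos38° = 0 → A_x = 39.5475 × 0.788011 = 31.16 kN.
ΣF_y = 0: A_y + T·sin38° − 25 − 5 = 0 → A_y = 30 − 39.5475 × 0.615661 = 5.652 kN.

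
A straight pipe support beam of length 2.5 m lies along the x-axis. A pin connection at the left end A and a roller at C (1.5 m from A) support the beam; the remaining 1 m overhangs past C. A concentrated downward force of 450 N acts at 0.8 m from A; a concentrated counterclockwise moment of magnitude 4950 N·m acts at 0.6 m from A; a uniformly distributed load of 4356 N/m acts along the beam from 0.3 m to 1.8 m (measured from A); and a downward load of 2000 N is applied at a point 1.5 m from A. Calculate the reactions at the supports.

A_x = 0, A_y = 5470 N, C_y = 3514 N

Resultant of the distributed load: 4356 × 1.5 = 6534 N at 1.05 m from A.
Taking moments about A: C_y·1.5 − 450·0.8 + 4950 − (4356·1.5)·1.05 − 2000·1.5 = 0 → C_y = 5270.7/1.5 = 3513.8 ≈ 3514 N.
ΣF_y = 0: A_y + 3513.8 − 450 − 4356·1.5 − 2000 = 0 → A_y = 5470 N.
ΣF_x = 0: no horizontal applied forces, so A_x = 0.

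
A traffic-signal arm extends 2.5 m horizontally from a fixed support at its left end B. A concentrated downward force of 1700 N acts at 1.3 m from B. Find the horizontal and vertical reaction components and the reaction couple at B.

ΣF_x = 0: B_x = 0.
ΣF_y = 0: B_y − 1700 = 0 → B_y = 1700 N.
ΣM about B: M_B − 1700·1.3 = 0 → M_B = 2210 N·m.

B_x = 0, B_y = 1700 N, M_B = 2210 N·m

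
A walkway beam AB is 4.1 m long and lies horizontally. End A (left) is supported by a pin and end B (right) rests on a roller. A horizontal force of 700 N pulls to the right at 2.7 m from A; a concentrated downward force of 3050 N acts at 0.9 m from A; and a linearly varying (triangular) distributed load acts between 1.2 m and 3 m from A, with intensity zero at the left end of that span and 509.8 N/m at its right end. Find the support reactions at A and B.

A_x = -700.0 N, A_y = 2571 N, B_y = 938.1 N

Resultant of the triangular load: ½ × 509.8 × 1.8 = 458.82 N, acting at 2.4 m from A (one-third of the span from the peak).
Moments about A: B_y·4.1 − 3050·0.9 − (½·509.8·1.8)·2.4 = 0 → B_y = 3846.168/4.1 = 938.09 ≈ 938.1 N.
ΣF_y = 0: A_y + 938.09 − 3050 − ½·509.8·1.8 = 0 → A_y = 2571 N.
ΣF_x = 0: A_x + 700 = 0 → A_x = -700.0 N.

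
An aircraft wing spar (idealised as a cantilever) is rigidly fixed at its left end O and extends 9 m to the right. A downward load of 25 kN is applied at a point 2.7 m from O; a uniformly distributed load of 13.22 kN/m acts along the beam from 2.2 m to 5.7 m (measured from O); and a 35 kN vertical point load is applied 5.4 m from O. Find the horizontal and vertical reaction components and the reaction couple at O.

O_x = 0, O_y = 106.3 kN, M_O = 439.3 kN·m

Resultant of the distributed load: 13.22 × 3.5 = 46.27 kN at 3.95 m from O.
ΣF_x = 0: O_x = 0.
ΣF_y = 0: O_y − 25 − 13.22·3.5 − 35 = 0 → O_y = 106.3 kN.
ΣM about O: M_O − 25·2.7 − (13.22·3.5)·3.95 − 35·5.4 = 0 → M_O = 439.3 kN·m.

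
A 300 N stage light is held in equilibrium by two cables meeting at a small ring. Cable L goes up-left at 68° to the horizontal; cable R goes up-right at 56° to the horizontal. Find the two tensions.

ΣF_x = 0: −T_L·cos68° + T_R·cos56° = 0 → T_R = 0.669906·T_L.
ΣF_y = 0: T_L·sin68° + T_R·sin56° = 300.
Substitute: T_L·(0.927184 + 0.669906·0.829038) = 300 → T_L = 202.352 ≈ 202.4 N.
Then T_R = 0.669906 × 202.352 = 135.6 N.

T_L = 202.4 N, T_R = 135.6 N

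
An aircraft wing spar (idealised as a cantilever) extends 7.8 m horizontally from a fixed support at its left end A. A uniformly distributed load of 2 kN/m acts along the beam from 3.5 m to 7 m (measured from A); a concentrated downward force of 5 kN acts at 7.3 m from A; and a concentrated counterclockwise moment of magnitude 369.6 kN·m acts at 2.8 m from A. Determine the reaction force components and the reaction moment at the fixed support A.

A_x = 0, A_y = 12.00 kN, M_A = -296.4 kN·m

Resultant of the distributed load: 2 × 3.5 = 7 kN at 5.25 m from A.
ΣF_x = 0: A_x = 0.
ΣF_y = 0: A_y − 2·3.5 − 5 = 0 → A_y = 12.00 kN.
ΣM about A: M_A − (2·3.5)·5.25 − 5·7.3 + 369.6 = 0 → M_A = -296.4 kN·m.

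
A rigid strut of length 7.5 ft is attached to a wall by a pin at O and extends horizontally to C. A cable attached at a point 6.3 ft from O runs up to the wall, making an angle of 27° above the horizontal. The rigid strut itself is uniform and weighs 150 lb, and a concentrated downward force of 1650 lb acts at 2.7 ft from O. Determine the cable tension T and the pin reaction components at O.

ΣM about O: T·sin27°·6.3 − 150·3.75 − 1650·2.7 = 0 → T = 5017.5/(6.3·0.45399) = 1754.29 ≈ 1754 lb.
ΣF_x = 0: O_x − T·cos27° = 0 → O_x = 1754.29 × 0.891007 = 1563 lb.
ΣF_y = 0: O_y + T·sin27° − 150 − 1650 = 0 → O_y = 1800 − 1754.29 × 0.45399 = 1004 lb.

T = 1754 lb, O_x = 1563 lb, O_y = 1004 lb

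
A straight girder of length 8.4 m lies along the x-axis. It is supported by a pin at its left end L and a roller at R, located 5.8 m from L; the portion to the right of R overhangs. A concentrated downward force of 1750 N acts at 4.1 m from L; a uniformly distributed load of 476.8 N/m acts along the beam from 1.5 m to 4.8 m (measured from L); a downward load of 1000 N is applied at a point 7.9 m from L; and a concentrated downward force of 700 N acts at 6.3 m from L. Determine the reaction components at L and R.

L_x = 0, L_y = 809.4 N, R_y = 4214 N

Resultant of the distributed load: 476.8 × 3.3 = 1573.44 N at 3.15 m from L.
Moments about L: R_y·5.8 − 1750·4.1 − (476.8·3.3)·3.15 − 1000·7.9 − 700·6.3 = 0 → R_y = 24441.336/5.8 = 4214.02 ≈ 4214 N.
ΣF_y = 0: L_y + 4214.02 − 1750 − 476.8·3.3 − 1000 − 700 = 0 → L_y = 809.4 N.
ΣF_x = 0: no horizontal applied forces, so L_x = 0.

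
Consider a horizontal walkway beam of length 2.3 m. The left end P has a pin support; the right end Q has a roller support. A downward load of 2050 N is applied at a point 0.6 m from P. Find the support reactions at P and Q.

P_x = 0, P_y = 1515 N, Q_y = 534.8 N

ΣM about P: Q_y·2.3 − 2050·0.6 = 0 → Q_y = 1230/2.3 = 534.783 ≈ 534.8 N.
ΣF_y = 0: P_y + 534.783 − 2050 = 0 → P_y = 1515 N.
ΣF_x = 0: no horizontal applied forces, so P_x = 0.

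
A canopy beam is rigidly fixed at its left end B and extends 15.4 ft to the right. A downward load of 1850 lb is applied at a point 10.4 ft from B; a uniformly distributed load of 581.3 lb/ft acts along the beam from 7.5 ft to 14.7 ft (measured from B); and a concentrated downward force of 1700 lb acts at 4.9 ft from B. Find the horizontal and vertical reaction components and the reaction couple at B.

B_x = 0, B_y = 7735 lb, M_B = 74030 lb·ft

Resultant of the distributed load: 581.3 × 7.2 = 4185.36 lb at 11.1 ft from B.
ΣF_x = 0: B_x = 0.
ΣF_y = 0: B_y − 1850 − 581.3·7.2 − 1700 = 0 → B_y = 7735 lb.
ΣM about B: M_B − 1850·10.4 − (581.3·7.2)·11.1 − 1700·4.9 = 0 → M_B = 74030 lb·ft.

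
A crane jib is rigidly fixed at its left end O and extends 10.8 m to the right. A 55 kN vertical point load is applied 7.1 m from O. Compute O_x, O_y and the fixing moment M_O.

O_x = 0, O_y = 55.00 kN, M_O = 390.5 kN·m

ΣF_x = 0: O_x = 0.
ΣF_y = 0: O_y − 55 = 0 → O_y = 55.00 kN.
ΣM about O: M_O − 55·7.1 = 0 → M_O = 390.5 kN·m.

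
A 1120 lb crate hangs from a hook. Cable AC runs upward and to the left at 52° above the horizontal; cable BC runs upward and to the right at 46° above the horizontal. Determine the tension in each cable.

ΣF_x = 0: −T_AC·cos52° + T_BC·cos46° = 0 → T_BC = 0.88628·T_AC.
ΣF_y = 0: T_AC·sin52° + T_BC·sin46° = 1120.
Substitute: T_AC·(0.788011 + 0.88628·0.71934) = 1120 → T_AC = 785.663 ≈ 785.7 lb.
Then T_BC = 0.88628 × 785.663 = 696.3 lb.

T_AC = 785.7 lb, T_BC = 696.3 lb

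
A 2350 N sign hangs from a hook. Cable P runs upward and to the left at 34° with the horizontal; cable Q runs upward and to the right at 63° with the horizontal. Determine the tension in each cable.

T_P = 1075 N, T_Q = 1963 N

ΣF_x = 0: −T_P·cos34° + T_Q·cos63° = 0 → T_Q = 1.82611·T_P.
ΣF_y = 0: T_P·sin34° + T_Q·sin63° = 2350.
Substitute: T_P·(0.559193 + 1.82611·0.891007) = 2350 → T_P = 1074.89 ≈ 1075 N.
Then T_Q = 1.82611 × 1074.89 = 1963 N.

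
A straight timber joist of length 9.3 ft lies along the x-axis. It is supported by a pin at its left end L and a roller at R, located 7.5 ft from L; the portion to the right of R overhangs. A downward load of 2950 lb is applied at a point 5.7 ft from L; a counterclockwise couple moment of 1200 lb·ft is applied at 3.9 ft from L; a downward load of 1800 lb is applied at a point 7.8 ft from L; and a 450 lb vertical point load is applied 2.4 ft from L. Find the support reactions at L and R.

ΣM about L: R_y·7.5 − 2950·5.7 + 1200 − 1800·7.8 − 450·2.4 = 0 → R_y = 30735/7.5 = 4098 lb.
ΣF_y = 0: L_y + 4098 − 2950 − 1800 − 450 = 0 → L_y = 1102 lb.
ΣF_x = 0: no horizontal applied forces, so L_x = 0.

L_x = 0, L_y = 1102 lb, R_y = 4098 lb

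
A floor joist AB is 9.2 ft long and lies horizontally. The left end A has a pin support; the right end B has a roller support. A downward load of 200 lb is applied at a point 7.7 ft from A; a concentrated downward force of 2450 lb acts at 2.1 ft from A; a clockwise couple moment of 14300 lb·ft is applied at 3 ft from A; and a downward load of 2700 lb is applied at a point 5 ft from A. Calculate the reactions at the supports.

Taking moments about A: B_y·9.2 − 200·7.7 − 2450·2.1 − 14300 − 2700·5 = 0 → B_y = 34485/9.2 = 3748.37 ≈ 3748 lb.
ΣF_y = 0: A_y + 3748.37 − 200 − 2450 − 2700 = 0 → A_y = 1602 lb.
ΣF_x = 0: no horizontal applied forces, so A_x = 0.

A_x = 0, A_y = 1602 lb, B_y = 3748 lb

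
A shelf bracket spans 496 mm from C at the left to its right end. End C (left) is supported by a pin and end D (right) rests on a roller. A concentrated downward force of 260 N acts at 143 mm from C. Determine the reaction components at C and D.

Moments about C: D_y·496 − 260·143 = 0 → D_y = 37180/496 = 74.9597 ≈ 74.96 N.
ΣF_y = 0: C_y + 74.9597 − 260 = 0 → C_y = 185.0 N.
ΣF_x = 0: no horizontal applied forces, so C_x = 0.

C_x = 0, C_y = 185.0 N, D_y = 74.96 N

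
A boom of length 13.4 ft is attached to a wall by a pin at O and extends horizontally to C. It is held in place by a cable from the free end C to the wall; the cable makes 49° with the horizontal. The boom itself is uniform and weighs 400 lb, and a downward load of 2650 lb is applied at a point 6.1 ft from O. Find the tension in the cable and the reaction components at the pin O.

T = 1863 lb, O_x = 1223 lb, O_y = 1644 lb

ΣM about O: T·sin49°·13.4 − 400·6.7 − 2650·6.1 = 0 → T = 18845/(13.4·0.75471) = 1863.42 ≈ 1863 lb.
ΣF_x = 0: O_x − T·cos49° = 0 → O_x = 1863.42 × 0.656059 = 1223 lb.
ΣF_y = 0: O_y + T·sin49° − 400 − 2650 = 0 → O_y = 3050 − 1863.42 × 0.75471 = 1644 lb.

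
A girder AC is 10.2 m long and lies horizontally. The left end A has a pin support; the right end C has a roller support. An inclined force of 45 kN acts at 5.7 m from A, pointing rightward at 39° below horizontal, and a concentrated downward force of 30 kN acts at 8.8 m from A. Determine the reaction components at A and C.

A_x = -34.97 kN, A_y = 16.61 kN, C_y = 41.71 kN

ΣM about A: C_y·10.2 − 45·sin39°·5.7 − 30·8.8 = 0 → C_y = 425.421/10.2 = 41.7079 ≈ 41.71 kN.
ΣF_y = 0: A_y + 41.7079 − 45·sin39° − 30 = 0 → A_y = 16.61 kN.
ΣF_x = 0: A_x + 45·cos39° = 0 → A_x = -34.97 kN.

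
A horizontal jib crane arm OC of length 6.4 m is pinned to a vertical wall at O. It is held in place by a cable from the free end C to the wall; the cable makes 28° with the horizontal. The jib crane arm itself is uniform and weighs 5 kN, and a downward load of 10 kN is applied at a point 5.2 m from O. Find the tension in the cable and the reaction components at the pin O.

T = 22.63 kN, O_x = 19.98 kN, O_y = 4.375 kN

ΣM about O: T·sin28°·6.4 − 5·3.2 − 10·5.2 = 0 → T = 68/(6.4·0.469472) = 22.6318 ≈ 22.63 kN.
ΣF_x = 0: O_x − T·cos28° = 0 → O_x = 22.6318 × 0.882948 = 19.98 kN.
ΣF_y = 0: O_y + T·sin28° − 5 − 10 = 0 → O_y = 15 − 22.6318 × 0.469472 = 4.375 kN.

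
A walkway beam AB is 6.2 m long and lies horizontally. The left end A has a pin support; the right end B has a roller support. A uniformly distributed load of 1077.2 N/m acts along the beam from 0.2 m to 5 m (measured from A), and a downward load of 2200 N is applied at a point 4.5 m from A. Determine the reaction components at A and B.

A_x = 0, A_y = 3605 N, B_y = 3765 N

Resultant of the distributed load: 1077.2 × 4.8 = 5170.56 N at 2.6 m from A.
Moments about A: B_y·6.2 − (1077.2·4.8)·2.6 − 2200·4.5 = 0 → B_y = 23343.456/6.2 = 3765.07 ≈ 3765 N.
ΣF_y = 0: A_y + 3765.07 − 1077.2·4.8 − 2200 = 0 → A_y = 3605 N.
ΣF_x = 0: no horizontal applied forces, so A_x = 0.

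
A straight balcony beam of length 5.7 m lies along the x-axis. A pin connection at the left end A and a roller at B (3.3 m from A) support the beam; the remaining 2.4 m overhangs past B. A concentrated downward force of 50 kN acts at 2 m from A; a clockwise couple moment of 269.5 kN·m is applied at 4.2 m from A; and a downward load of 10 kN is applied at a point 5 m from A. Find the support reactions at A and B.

Taking moments about A: B_y·3.3 − 50·2 − 269.5 − 10·5 = 0 → B_y = 419.5/3.3 = 127.121 ≈ 127.1 kN.
ΣF_y = 0: A_y + 127.121 − 50 − 10 = 0 → A_y = -67.12 kN.
ΣF_x = 0: no horizontal applied forces, so A_x = 0.

A_x = 0, A_y = -67.12 kN, B_y = 127.1 kN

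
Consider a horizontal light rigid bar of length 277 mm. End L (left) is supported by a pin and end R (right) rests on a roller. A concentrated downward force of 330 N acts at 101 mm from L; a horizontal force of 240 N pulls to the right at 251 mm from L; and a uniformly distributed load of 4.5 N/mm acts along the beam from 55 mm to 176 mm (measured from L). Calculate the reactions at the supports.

L_x = -240.0 N, L_y = 527.1 N, R_y = 347.4 N

Resultant of the distributed load: 4.5 × 121 = 544.5 N at 115.5 mm from L.
ΣM about L: R_y·277 − 330·101 − (4.5·121)·115.5 = 0 → R_y = 96219.75/277 = 347.364 ≈ 347.4 N.
ΣF_y = 0: L_y + 347.364 − 330 − 4.5·121 = 0 → L_y = 527.1 N.
ΣF_x = 0: L_x + 240 = 0 → L_x = -240.0 N.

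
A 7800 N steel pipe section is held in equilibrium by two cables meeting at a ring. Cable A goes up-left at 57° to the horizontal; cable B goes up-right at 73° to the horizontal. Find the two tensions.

ΣF_x = 0: −T_A·cos57° + T_B·cos73° = 0 → T_B = 1.86283·T_A.
ΣF_y = 0: T_A·sin57° + T_B·sin73° = 7800.
Substitute: T_A·(0.838671 + 1.86283·0.956305) = 7800 → T_A = 2976.98 ≈ 2977 N.
Then T_B = 1.86283 × 2976.98 = 5546 N.

T_A = 2977 N, T_B = 5546 N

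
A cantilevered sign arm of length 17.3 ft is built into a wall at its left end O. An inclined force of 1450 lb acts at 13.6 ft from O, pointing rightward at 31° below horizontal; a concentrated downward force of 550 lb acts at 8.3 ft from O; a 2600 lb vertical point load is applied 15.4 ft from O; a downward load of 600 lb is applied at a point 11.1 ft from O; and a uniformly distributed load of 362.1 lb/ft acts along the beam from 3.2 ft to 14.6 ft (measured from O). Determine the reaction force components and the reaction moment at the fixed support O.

O_x = -1243 lb, O_y = 8625 lb, M_O = 98160 lb·ft

Resultant of the distributed load: 362.1 × 11.4 = 4127.94 lb at 8.9 ft from O.
ΣF_x = 0: O_x + 1450·cos31° = 0 → O_x = -1243 lb.
ΣF_y = 0: O_y − 1450·sin31° − 550 − 2600 − 600 − 362.1·11.4 = 0 → O_y = 8625 lb.
ΣM about O: M_O − 1450·sin31°·13.6 − 550·8.3 − 2600·15.4 − 600·11.1 − (362.1·11.4)·8.9 = 0 → M_O = 98160 lb·ft.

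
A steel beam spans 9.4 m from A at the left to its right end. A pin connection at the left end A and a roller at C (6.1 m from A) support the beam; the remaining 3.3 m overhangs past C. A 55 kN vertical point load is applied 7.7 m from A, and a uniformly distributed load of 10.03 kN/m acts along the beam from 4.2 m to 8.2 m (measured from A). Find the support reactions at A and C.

A_x = 0, A_y = -15.08 kN, C_y = 110.2 kN

Resultant of the distributed load: 10.03 × 4 = 40.12 kN at 6.2 m from A.
Moments about A: C_y·6.1 − 55·7.7 − (10.03·4)·6.2 = 0 → C_y = 672.244/6.1 = 110.204 ≈ 110.2 kN.
ΣF_y = 0: A_y + 110.204 − 55 − 10.03·4 = 0 → A_y = -15.08 kN.
ΣF_x = 0: no horizontal applied forces, so A_x = 0.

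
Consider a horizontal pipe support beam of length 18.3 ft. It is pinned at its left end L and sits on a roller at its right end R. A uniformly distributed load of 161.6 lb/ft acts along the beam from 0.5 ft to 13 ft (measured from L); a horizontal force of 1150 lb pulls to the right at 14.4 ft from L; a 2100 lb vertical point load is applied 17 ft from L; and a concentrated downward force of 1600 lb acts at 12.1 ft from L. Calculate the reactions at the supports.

L_x = -1150 lb, L_y = 1966 lb, R_y = 3754 lb

Resultant of the distributed load: 161.6 × 12.5 = 2020 lb at 6.75 ft from L.
Taking moments about L: R_y·18.3 − (161.6·12.5)·6.75 − 2100·17 − 1600·12.1 = 0 → R_y = 68695/18.3 = 3753.83 ≈ 3754 lb.
ΣF_y = 0: L_y + 3753.83 − 161.6·12.5 − 2100 − 1600 = 0 → L_y = 1966 lb.
ΣF_x = 0: L_x + 1150 = 0 → L_x = -1150 lb.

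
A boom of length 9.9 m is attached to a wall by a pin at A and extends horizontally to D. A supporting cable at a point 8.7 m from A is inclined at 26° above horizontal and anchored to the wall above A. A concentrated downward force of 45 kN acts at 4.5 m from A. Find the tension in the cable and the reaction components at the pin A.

ΣM about A: T·sin26°·8.7 − 45·4.5 = 0 → T = 202.5/(8.7·0.438371) = 53.0963 ≈ 53.10 kN.
ΣF_x = 0: A_x − T·cos26° = 0 → A_x = 53.0963 × 0.898794 = 47.72 kN.
ΣF_y = 0: A_y + T·sin26° − 45 = 0 → A_y = 45 − 53.0963 × 0.438371 = 21.72 kN.

T = 53.10 kN, A_x = 47.72 kN, A_y = 21.72 kN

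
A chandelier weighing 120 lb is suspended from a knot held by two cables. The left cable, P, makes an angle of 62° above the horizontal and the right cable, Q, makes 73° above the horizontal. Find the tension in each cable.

ΣF_x = 0: −T_P·cos62° + T_Q·cos73° = 0 → T_Q = 1.60574·T_P.
ΣF_y = 0: T_P·sin62° + T_Q·sin73° = 120.
Substitute: T_P·(0.882948 + 1.60574·0.956305) = 120 → T_P = 49.617 ≈ 49.62 lb.
Then T_Q = 1.60574 × 49.617 = 79.67 lb.

T_P = 49.62 lb, T_Q = 79.67 lb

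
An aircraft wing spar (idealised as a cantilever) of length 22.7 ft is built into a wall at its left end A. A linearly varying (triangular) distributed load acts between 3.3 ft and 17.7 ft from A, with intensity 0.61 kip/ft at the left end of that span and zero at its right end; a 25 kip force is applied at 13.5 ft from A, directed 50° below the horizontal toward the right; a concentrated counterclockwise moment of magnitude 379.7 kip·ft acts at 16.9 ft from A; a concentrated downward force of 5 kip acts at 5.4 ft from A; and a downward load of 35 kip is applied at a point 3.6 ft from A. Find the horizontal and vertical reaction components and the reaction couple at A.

Resultant of the triangular load: ½ × 0.61 × 14.4 = 4.392 kip, acting at 8.1 ft from A (one-third of the span from the peak).
ΣF_x = 0: A_x + 25·cos50° = 0 → A_x = -16.07 kip.
ΣF_y = 0: A_y − ½·0.61·14.4 − 25·sin50° − 5 − 35 = 0 → A_y = 63.54 kip.
ΣM about A: M_A − (½·0.61·14.4)·8.1 − 25·sin50°·13.5 + 379.7 − 5·5.4 − 35·3.6 = 0 → M_A = 67.42 kip·ft.

A_x = -16.07 kip, A_y = 63.54 kip, M_A = 67.42 kip·ft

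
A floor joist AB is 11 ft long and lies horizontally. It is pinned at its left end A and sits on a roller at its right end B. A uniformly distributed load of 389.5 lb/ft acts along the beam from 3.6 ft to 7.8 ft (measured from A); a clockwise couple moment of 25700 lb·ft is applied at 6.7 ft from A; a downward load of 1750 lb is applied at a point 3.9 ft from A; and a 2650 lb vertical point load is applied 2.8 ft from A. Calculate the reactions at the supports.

A_x = 0, A_y = 1557 lb, B_y = 4479 lb

Resultant of the distributed load: 389.5 × 4.2 = 1635.9 lb at 5.7 ft from A.
Moments about A: B_y·11 − (389.5·4.2)·5.7 − 25700 − 1750·3.9 − 2650·2.8 = 0 → B_y = 49269.63/11 = 4479.06 ≈ 4479 lb.
ΣF_y = 0: A_y + 4479.06 − 389.5·4.2 − 1750 − 2650 = 0 → A_y = 1557 lb.
ΣF_x = 0: no horizontal applied forces, so A_x = 0.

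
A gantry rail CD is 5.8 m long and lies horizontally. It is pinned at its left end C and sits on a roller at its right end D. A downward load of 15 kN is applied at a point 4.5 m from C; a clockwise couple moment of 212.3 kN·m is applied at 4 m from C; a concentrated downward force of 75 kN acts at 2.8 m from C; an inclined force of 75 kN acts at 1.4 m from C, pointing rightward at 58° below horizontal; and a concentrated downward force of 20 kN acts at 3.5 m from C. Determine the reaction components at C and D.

C_x = -39.74 kN, C_y = 61.73 kN, D_y = 111.9 kN

ΣM about C: D_y·5.8 − 15·4.5 − 212.3 − 75·2.8 − 75·sin58°·1.4 − 20·3.5 = 0 → D_y = 648.845/5.8 = 111.87 ≈ 111.9 kN.
ΣF_y = 0: C_y + 111.87 − 15 − 75 − 75·sin58° − 20 = 0 → C_y = 61.73 kN.
ΣF_x = 0: C_x + 75·cos58° = 0 → C_x = -39.74 kN.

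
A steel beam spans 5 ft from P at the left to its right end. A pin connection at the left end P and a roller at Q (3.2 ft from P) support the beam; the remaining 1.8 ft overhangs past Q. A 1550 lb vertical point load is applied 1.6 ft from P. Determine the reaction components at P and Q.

Taking moments about P: Q_y·3.2 − 1550·1.6 = 0 → Q_y = 2480/3.2 = 775.0 lb.
ΣF_y = 0: P_y + 775 − 1550 = 0 → P_y = 775.0 lb.
ΣF_x = 0: no horizontal applied forces, so P_x = 0.

P_x = 0, P_y = 775.0 lb, Q_y = 775.0 lb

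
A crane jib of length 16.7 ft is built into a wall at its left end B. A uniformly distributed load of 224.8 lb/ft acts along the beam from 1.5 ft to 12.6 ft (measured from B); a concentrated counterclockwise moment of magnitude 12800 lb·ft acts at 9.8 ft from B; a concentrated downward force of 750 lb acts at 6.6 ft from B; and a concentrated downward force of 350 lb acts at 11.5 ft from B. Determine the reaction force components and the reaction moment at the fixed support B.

B_x = 0, B_y = 3595 lb, M_B = 13770 lb·ft

Resultant of the distributed load: 224.8 × 11.1 = 2495.28 lb at 7.05 ft from B.
ΣF_x = 0: B_x = 0.
ΣF_y = 0: B_y − 224.8·11.1 − 750 − 350 = 0 → B_y = 3595 lb.
ΣM about B: M_B − (224.8·11.1)·7.05 + 12800 − 750·6.6 − 350·11.5 = 0 → M_B = 13770 lb·ft.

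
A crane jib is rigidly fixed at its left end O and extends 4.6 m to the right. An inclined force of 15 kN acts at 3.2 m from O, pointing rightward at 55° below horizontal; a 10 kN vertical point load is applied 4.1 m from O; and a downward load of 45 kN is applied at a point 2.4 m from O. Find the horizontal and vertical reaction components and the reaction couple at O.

ΣF_x = 0: O_x + 15·cos55° = 0 → O_x = -8.604 kN.
ΣF_y = 0: O_y − 15·sin55° − 10 − 45 = 0 → O_y = 67.29 kN.
ΣM about O: M_O − 15·sin55°·3.2 − 10·4.1 − 45·2.4 = 0 → M_O = 188.3 kN·m.

O_x = -8.604 kN, O_y = 67.29 kN, M_O = 188.3 kN·m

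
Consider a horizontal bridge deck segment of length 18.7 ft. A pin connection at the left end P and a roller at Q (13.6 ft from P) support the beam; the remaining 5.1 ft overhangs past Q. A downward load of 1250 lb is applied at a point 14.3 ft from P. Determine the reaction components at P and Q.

ΣM about P: Q_y·13.6 − 1250·14.3 = 0 → Q_y = 17875/13.6 = 1314.34 ≈ 1314 lb.
ΣF_y = 0: P_y + 1314.34 − 1250 = 0 → P_y = -64.34 lb.
ΣF_x = 0: no horizontal applied forces, so P_x = 0.

P_x = 0, P_y = -64.34 lb, Q_y = 1314 lb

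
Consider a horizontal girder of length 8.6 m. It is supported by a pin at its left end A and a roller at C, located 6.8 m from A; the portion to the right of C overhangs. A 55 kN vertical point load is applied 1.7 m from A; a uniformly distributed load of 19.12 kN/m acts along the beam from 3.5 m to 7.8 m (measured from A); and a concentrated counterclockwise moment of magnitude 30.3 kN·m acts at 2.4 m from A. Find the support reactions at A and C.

A_x = 0, A_y = 59.61 kN, C_y = 77.61 kN

Resultant of the distributed load: 19.12 × 4.3 = 82.216 kN at 5.65 m from A.
ΣM about A: C_y·6.8 − 55·1.7 − (19.12·4.3)·5.65 + 30.3 = 0 → C_y = 527.7204/6.8 = 77.6059 ≈ 77.61 kN.
ΣF_y = 0: A_y + 77.6059 − 55 − 19.12·4.3 = 0 → A_y = 59.61 kN.
ΣF_x = 0: no horizontal applied forces, so A_x = 0.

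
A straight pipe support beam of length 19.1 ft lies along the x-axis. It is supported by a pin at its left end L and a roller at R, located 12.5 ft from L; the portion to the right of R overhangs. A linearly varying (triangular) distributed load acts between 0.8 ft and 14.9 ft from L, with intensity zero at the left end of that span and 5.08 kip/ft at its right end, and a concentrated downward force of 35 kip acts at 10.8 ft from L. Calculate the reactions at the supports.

L_x = 0, L_y = 11.35 kip, R_y = 59.46 kip

Resultant of the triangular load: ½ × 5.08 × 14.1 = 35.814 kip, acting at 10.2 ft from L (one-third of the span from the peak).
ΣM about L: R_y·12.5 − (½·5.08·14.1)·10.2 − 35·10.8 = 0 → R_y = 743.3028/12.5 = 59.4642 ≈ 59.46 kip.
ΣF_y = 0: L_y + 59.4642 − ½·5.08·14.1 − 35 = 0 → L_y = 11.35 kip.
ΣF_x = 0: no horizontal applied forces, so L_x = 0.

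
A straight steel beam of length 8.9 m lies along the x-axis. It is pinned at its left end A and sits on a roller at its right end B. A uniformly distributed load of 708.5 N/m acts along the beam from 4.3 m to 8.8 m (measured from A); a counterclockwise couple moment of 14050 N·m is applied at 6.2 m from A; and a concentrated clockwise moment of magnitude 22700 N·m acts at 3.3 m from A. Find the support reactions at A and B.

A_x = 0, A_y = -130.1 N, B_y = 3318 N

Resultant of the distributed load: 708.5 × 4.5 = 3188.25 N at 6.55 m from A.
Moments about A: B_y·8.9 − (708.5·4.5)·6.55 + 14050 − 22700 = 0 → B_y = 29533.0375/8.9 = 3318.32 ≈ 3318 N.
ΣF_y = 0: A_y + 3318.32 − 708.5·4.5 = 0 → A_y = -130.1 N.
ΣF_x = 0: no horizontal applied forces, so A_x = 0.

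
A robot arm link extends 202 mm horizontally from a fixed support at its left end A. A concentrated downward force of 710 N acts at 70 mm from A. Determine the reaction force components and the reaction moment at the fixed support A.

ΣF_x = 0: A_x = 0.
ΣF_y = 0: A_y − 710 = 0 → A_y = 710.0 N.
ΣM about A: M_A − 710·70 = 0 → M_A = 49700 N·mm.

A_x = 0, A_y = 710.0 N, M_A = 49700 N·mm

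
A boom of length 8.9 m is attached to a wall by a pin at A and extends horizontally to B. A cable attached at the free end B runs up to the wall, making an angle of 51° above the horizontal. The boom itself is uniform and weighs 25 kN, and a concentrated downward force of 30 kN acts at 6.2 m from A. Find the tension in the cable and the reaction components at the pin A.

ΣM about A: T·sin51°·8.9 − 25·4.45 − 30·6.2 = 0 → T = 297.25/(8.9·0.777146) = 42.9763 ≈ 42.98 kN.
ΣF_x = 0: A_x − T·cos51° = 0 → A_x = 42.9763 × 0.62932 = 27.05 kN.
ΣF_y = 0: A_y + T·sin51° − 25 − 30 = 0 → A_y = 55 − 42.9763 × 0.777146 = 21.60 kN.

T = 42.98 kN, A_x = 27.05 kN, A_y = 21.60 kN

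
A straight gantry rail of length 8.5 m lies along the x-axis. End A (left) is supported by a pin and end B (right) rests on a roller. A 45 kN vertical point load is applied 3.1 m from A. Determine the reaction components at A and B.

ΣM about A: B_y·8.5 − 45·3.1 = 0 → B_y = 139.5/8.5 = 16.4118 ≈ 16.41 kN.
ΣF_y = 0: A_y + 16.4118 − 45 = 0 → A_y = 28.59 kN.
ΣF_x = 0: no horizontal applied forces, so A_x = 0.

A_x = 0, A_y = 28.59 kN, B_y = 16.41 kN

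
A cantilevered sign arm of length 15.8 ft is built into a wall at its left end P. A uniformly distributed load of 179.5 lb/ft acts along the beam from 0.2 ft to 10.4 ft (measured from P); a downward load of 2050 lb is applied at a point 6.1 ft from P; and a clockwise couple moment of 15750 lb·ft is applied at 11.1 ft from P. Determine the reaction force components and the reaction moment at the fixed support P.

Resultant of the distributed load: 179.5 × 10.2 = 1830.9 lb at 5.3 ft from P.
ΣF_x = 0: P_x = 0.
ΣF_y = 0: P_y − 179.5·10.2 − 2050 = 0 → P_y = 3881 lb.
ΣM about P: M_P − (179.5·10.2)·5.3 − 2050·6.1 − 15750 = 0 → M_P = 37960 lb·ft.

P_x = 0, P_y = 3881 lb, M_P = 37960 lb·ft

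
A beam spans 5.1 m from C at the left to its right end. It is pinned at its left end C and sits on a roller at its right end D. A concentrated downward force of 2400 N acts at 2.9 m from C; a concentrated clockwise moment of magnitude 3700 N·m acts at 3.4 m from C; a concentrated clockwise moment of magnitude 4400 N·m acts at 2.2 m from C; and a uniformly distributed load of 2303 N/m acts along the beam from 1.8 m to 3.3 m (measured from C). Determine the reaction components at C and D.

Resultant of the distributed load: 2303 × 1.5 = 3454.5 N at 2.55 m from C.
ΣM about C: D_y·5.1 − 2400·2.9 − 3700 − 4400 − (2303·1.5)·2.55 = 0 → D_y = 23868.975/5.1 = 4680.19 ≈ 4680 N.
ΣF_y = 0: C_y + 4680.19 − 2400 − 2303·1.5 = 0 → C_y = 1174 N.
ΣF_x = 0: no horizontal applied forces, so C_x = 0.

C_x = 0, C_y = 1174 N, D_y = 4680 N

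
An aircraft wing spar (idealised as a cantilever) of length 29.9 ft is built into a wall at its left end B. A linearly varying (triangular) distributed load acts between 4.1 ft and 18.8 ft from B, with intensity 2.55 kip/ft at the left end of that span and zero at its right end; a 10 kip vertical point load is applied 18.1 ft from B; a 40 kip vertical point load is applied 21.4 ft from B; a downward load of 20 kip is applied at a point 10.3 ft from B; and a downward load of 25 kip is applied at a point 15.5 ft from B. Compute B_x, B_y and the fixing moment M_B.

Resultant of the triangular load: ½ × 2.55 × 14.7 = 18.7425 kip, acting at 9 ft from B (one-third of the span from the peak).
ΣF_x = 0: B_x = 0.
ΣF_y = 0: B_y − ½·2.55·14.7 − 10 − 40 − 20 − 25 = 0 → B_y = 113.7 kip.
ΣM about B: M_B − (½·2.55·14.7)·9 − 10·18.1 − 40·21.4 − 20·10.3 − 25·15.5 = 0 → M_B = 1799 kip·ft.

B_x = 0, B_y = 113.7 kip, M_B = 1799 kip·ft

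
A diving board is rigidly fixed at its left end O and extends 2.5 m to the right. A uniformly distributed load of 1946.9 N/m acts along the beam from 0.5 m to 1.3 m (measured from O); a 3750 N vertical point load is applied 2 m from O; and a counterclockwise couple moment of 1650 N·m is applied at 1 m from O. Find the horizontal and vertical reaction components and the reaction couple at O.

O_x = 0, O_y = 5308 N, M_O = 7252 N·m

Resultant of the distributed load: 1946.9 × 0.8 = 1557.52 N at 0.9 m from O.
ΣF_x = 0: O_x = 0.
ΣF_y = 0: O_y − 1946.9·0.8 − 3750 = 0 → O_y = 5308 N.
ΣM about O: M_O − (1946.9·0.8)·0.9 − 3750·2 + 1650 = 0 → M_O = 7252 N·m.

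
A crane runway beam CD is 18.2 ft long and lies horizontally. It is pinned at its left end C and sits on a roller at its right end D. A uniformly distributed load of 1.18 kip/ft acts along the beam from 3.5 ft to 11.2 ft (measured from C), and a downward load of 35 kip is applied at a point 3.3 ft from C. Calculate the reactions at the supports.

C_x = 0, C_y = 34.07 kip, D_y = 10.02 kip

Resultant of the distributed load: 1.18 × 7.7 = 9.086 kip at 7.35 ft from C.
Moments about C: D_y·18.2 − (1.18·7.7)·7.35 − 35·3.3 = 0 → D_y = 182.2821/18.2 = 10.0155 ≈ 10.02 kip.
ΣF_y = 0: C_y + 10.0155 − 1.18·7.7 − 35 = 0 → C_y = 34.07 kip.
ΣF_x = 0: no horizontal applied forces, so C_x = 0.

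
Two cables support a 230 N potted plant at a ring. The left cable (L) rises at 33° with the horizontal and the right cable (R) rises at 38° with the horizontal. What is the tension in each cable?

ΣF_x = 0: −T_L·cos33° + T_R·cos38° = 0 → T_R = 1.06429·T_L.
ΣF_y = 0: T_L·sin33° + T_R·sin38° = 230.
Substitute: T_L·(0.544639 + 1.06429·0.615661) = 230 → T_L = 191.686 ≈ 191.7 N.
Then T_R = 1.06429 × 191.686 = 204.0 N.

T_L = 191.7 N, T_R = 204.0 N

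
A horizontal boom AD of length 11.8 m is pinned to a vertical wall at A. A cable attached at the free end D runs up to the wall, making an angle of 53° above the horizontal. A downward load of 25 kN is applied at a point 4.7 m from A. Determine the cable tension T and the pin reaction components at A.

ΣM about A: T·sin53°·11.8 − 25·4.7 = 0 → T = 117.5/(11.8·0.798636) = 12.4683 ≈ 12.47 kN.
ΣF_x = 0: A_x − T·cos53° = 0 → A_x = 12.4683 × 0.601815 = 7.504 kN.
ΣF_y = 0: A_y + T·sin53° − 25 = 0 → A_y = 25 − 12.4683 × 0.798636 = 15.04 kN.

T = 12.47 kN, A_x = 7.504 kN, A_y = 15.04 kN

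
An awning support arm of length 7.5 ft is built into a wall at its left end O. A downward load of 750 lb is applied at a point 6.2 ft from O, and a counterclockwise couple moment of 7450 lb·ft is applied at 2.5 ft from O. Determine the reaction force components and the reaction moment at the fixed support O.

O_x = 0, O_y = 750.0 lb, M_O = -2800 lb·ft

ΣF_x = 0: O_x = 0.
ΣF_y = 0: O_y − 750 = 0 → O_y = 750.0 lb.
ΣM about O: M_O − 750·6.2 + 7450 = 0 → M_O = -2800 lb·ft.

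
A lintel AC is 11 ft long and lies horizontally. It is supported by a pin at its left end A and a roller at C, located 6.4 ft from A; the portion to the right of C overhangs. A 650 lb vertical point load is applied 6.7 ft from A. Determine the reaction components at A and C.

Moments about A: C_y·6.4 − 650·6.7 = 0 → C_y = 4355/6.4 = 680.469 ≈ 680.5 lb.
ΣF_y = 0: A_y + 680.469 − 650 = 0 → A_y = -30.47 lb.
ΣF_x = 0: no horizontal applied forces, so A_x = 0.

A_x = 0, A_y = -30.47 lb, C_y = 680.5 lb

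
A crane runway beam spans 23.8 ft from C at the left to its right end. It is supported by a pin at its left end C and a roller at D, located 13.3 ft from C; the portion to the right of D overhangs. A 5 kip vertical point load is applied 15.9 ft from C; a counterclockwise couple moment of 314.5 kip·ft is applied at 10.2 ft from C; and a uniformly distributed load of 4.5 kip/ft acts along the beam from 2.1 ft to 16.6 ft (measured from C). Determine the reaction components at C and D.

C_x = 0, C_y = 42.05 kip, D_y = 28.20 kip

Resultant of the distributed load: 4.5 × 14.5 = 65.25 kip at 9.35 ft from C.
Moments about C: D_y·13.3 − 5·15.9 + 314.5 − (4.5·14.5)·9.35 = 0 → D_y = 375.0875/13.3 = 28.2021 ≈ 28.20 kip.
ΣF_y = 0: C_y + 28.2021 − 5 − 4.5·14.5 = 0 → C_y = 42.05 kip.
ΣF_x = 0: no horizontal applied forces, so C_x = 0.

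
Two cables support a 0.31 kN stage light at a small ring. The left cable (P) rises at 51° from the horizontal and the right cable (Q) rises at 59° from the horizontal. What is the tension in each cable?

ΣF_x = 0: −T_P·cos51° + T_Q·cos59° = 0 → T_Q = 1.22189·T_P.
ΣF_y = 0: T_P·sin51° + T_Q·sin59° = 0.31.
Substitute: T_P·(0.777146 + 1.22189·0.857167) = 0.31 → T_P = 0.169909 ≈ 0.1699 kN.
Then T_Q = 1.22189 × 0.169909 = 0.2076 kN.

T_P = 0.1699 kN, T_Q = 0.2076 kN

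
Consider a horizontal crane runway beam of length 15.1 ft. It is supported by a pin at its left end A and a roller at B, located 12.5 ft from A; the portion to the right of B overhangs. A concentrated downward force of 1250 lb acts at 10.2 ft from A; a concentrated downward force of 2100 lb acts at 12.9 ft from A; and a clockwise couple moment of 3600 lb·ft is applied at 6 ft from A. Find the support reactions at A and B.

A_x = 0, A_y = -125.2 lb, B_y = 3475 lb

Taking moments about A: B_y·12.5 − 1250·10.2 − 2100·12.9 − 3600 = 0 → B_y = 43440/12.5 = 3475.2 ≈ 3475 lb.
ΣF_y = 0: A_y + 3475.2 − 1250 − 2100 = 0 → A_y = -125.2 lb.
ΣF_x = 0: no horizontal applied forces, so A_x = 0.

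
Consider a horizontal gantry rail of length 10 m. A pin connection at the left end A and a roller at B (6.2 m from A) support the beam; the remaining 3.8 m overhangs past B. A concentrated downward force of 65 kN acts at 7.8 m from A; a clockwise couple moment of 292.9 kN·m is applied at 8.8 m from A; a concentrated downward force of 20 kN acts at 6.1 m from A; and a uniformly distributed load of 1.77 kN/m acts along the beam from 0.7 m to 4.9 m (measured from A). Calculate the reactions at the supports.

A_x = 0, A_y = -59.62 kN, B_y = 152.1 kN

Resultant of the distributed load: 1.77 × 4.2 = 7.434 kN at 2.8 m from A.
Taking moments about A: B_y·6.2 − 65·7.8 − 292.9 − 20·6.1 − (1.77·4.2)·2.8 = 0 → B_y = 942.7152/6.2 = 152.051 ≈ 152.1 kN.
ΣF_y = 0: A_y + 152.051 − 65 − 20 − 1.77·4.2 = 0 → A_y = -59.62 kN.
ΣF_x = 0: no horizontal applied forces, so A_x = 0.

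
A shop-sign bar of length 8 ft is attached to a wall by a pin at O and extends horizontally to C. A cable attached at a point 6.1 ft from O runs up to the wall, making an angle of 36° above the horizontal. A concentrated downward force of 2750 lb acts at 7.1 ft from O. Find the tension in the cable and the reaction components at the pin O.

ΣM about O: T·sin36°·6.1 − 2750·7.1 = 0 → T = 19525/(6.1·0.587785) = 5445.56 ≈ 5446 lb.
ΣF_x = 0: O_x − T·cos36° = 0 → O_x = 5445.56 × 0.809017 = 4406 lb.
ΣF_y = 0: O_y + T·sin36° − 2750 = 0 → O_y = 2750 − 5445.56 × 0.587785 = -450.8 lb.

T = 5446 lb, O_x = 4406 lb, O_y = -450.8 lb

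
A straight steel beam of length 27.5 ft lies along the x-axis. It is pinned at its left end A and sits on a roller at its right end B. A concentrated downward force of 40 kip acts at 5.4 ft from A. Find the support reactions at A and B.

A_x = 0, A_y = 32.15 kip, B_y = 7.855 kip

ΣM about A: B_y·27.5 − 40·5.4 = 0 → B_y = 216/27.5 = 7.85455 ≈ 7.855 kip.
ΣF_y = 0: A_y + 7.85455 − 40 = 0 → A_y = 32.15 kip.
ΣF_x = 0: no horizontal applied forces, so A_x = 0.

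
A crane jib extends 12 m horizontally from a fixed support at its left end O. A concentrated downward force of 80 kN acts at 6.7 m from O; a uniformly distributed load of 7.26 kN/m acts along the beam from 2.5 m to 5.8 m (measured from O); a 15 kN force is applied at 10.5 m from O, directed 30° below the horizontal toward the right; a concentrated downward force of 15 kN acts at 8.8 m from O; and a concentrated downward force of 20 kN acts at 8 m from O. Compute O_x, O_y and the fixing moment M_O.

O_x = -12.99 kN, O_y = 146.5 kN, M_O = 1006 kN·m

Resultant of the distributed load: 7.26 × 3.3 = 23.958 kN at 4.15 m from O.
ΣF_x = 0: O_x + 15·cos30° = 0 → O_x = -12.99 kN.
ΣF_y = 0: O_y − 80 − 7.26·3.3 − 15·sin30° − 15 − 20 = 0 → O_y = 146.5 kN.
ΣM about O: M_O − 80·6.7 − (7.26·3.3)·4.15 − 15·sin30°·10.5 − 15·8.8 − 20·8 = 0 → M_O = 1006 kN·m.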